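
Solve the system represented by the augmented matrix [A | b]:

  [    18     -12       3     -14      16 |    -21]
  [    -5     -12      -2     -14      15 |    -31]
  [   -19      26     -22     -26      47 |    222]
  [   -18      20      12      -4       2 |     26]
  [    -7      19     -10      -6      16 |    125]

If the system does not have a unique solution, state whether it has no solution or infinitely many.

no solution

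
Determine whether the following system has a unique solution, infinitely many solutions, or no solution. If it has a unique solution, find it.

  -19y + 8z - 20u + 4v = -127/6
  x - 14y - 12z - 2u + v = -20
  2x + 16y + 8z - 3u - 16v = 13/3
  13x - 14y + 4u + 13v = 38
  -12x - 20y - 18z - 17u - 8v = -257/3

x = 5/3, y = -1/2, z = 2, u = 7/3, v = 0

Row-reduce the augmented matrix:
Swap R1 and R2.
R3 ← R3 − 2·R1.
R4 ← R4 − 13·R1.
R5 ← R5 + 12·R1.
R2 ← R2 / (-19).
R1 ← R1 + 14·R2.
R3 ← R3 − 44·R2.
R4 ← R4 − 168·R2.
R5 ← R5 + 188·R2.
R3 ← R3 / (960/19).
R1 ← R1 + 340/19·R3.
R2 ← R2 + 8/19·R3.
R4 ← R4 − 4308/19·R3.
R5 ← R5 + 4582/19·R3.
R4 ← R4 / (4521/80).
R1 ← R1 + 53/16·R4.
R2 ← R2 − 27/40·R4.
R3 ← R3 + 287/320·R4.
R5 ← R5 + 9503/160·R4.
R5 ← R5 / (4964/4521).
R1 ← R1 + 3031/4521·R5.
R2 ← R2 + 5308/4521·R5.
R3 ← R3 − 1523/1507·R5.
R4 ← R4 − 5966/4521·R5.
Reading off the reduced rows gives x = 5/3, y = -1/2, z = 2, u = 7/3, v = 0.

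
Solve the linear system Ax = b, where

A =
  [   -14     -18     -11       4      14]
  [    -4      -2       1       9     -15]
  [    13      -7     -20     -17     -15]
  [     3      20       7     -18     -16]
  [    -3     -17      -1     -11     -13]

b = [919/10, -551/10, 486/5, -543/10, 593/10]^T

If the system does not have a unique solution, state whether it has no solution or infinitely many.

x_1 = 2/5, x_2 = -3, x_3 = -5/2, x_4 = -3, x_5 = 2

Row-reduce the augmented matrix:
R1 ← R1 / (-14).
R2 ← R2 + 4·R1.
R3 ← R3 − 13·R1.
R4 ← R4 − 3·R1.
R5 ← R5 + 3·R1.
R2 ← R2 / (22/7).
R1 ← R1 − 9/7·R2.
R3 ← R3 + 166/7·R2.
R4 ← R4 − 113/7·R2.
R5 ← R5 + 92/7·R2.
R3 ← R3 / (23/22).
R1 ← R1 + 10/11·R3.
R2 ← R2 − 29/22·R3.
R4 ← R4 + 183/11·R3.
R5 ← R5 − 411/22·R3.
R4 ← R4 / (1349/2).
R1 ← R1 − 73/2·R4.
R2 ← R2 + 111/2·R4.
R3 ← R3 − 44·R4.
R5 ← R5 + 801·R4.
R5 ← R5 / (-4480914/31027).
R1 ← R1 − 30024/31027·R5.
R2 ← R2 + 190384/31027·R5.
R3 ← R3 − 8546/1349·R5.
R4 ← R4 + 102515/31027·R5.
Reading off the reduced rows gives x_1 = 2/5, x_2 = -3, x_3 = -5/2, x_4 = -3, x_5 = 2.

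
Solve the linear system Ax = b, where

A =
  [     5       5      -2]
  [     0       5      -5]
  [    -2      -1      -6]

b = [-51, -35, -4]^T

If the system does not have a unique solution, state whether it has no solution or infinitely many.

Row-reduce the augmented matrix:
R1 ← R1 / (5).
R3 ← R3 + 2·R1.
R2 ← R2 / (5).
R1 ← R1 − 1·R2.
R3 ← R3 − 1·R2.
R3 ← R3 / (-29/5).
R1 ← R1 − 3/5·R3.
R2 ← R2 + 1·R3.
Reading off the reduced rows gives x_1 = -5, x_2 = -4, x_3 = 3.

x_1 = -5, x_2 = -4, x_3 = 3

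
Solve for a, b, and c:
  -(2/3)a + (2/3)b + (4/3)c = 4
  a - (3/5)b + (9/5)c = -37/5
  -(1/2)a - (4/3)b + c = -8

a = -2, b = 6, c = -1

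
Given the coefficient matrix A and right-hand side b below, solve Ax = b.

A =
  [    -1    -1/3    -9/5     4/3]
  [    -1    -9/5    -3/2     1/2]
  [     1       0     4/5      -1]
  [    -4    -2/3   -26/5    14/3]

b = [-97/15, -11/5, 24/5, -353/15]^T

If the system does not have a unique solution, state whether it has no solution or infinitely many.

no solution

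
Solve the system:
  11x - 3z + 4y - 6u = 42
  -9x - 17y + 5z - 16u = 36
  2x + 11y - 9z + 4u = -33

infinitely many solutions

Row-reduce:
R1 ← R1 / (11).
R2 ← R2 + 9·R1.
R3 ← R3 − 2·R1.
R2 ← R2 / (-151/11).
R1 ← R1 − 4/11·R2.
R3 ← R3 − 113/11·R2.
R3 ← R3 / (-989/151).
R1 ← R1 + 31/151·R3.
R2 ← R2 + 28/151·R3.
Rank is 3 with 4 unknowns, leaving u free.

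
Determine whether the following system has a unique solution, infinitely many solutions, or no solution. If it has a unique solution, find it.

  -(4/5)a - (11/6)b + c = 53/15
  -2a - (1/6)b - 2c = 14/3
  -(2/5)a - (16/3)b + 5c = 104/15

Row-reduce:
R1 ← R1 / (-4/5).
R2 ← R2 + 2·R1.
R3 ← R3 + 2/5·R1.
R2 ← R2 / (53/12).
R1 ← R1 − 55/24·R2.
R3 ← R3 + 53/12·R2.
Row 3 reduces to 0 = 1, a contradiction. The system is inconsistent.

no solution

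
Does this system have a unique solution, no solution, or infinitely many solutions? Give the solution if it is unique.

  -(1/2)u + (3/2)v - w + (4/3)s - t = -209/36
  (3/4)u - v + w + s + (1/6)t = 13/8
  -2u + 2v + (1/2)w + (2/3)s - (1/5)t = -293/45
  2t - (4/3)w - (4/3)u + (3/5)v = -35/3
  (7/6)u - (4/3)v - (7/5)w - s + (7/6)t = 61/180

u = 3/2, v = -5/3, w = 2, s = -8/3, t = -3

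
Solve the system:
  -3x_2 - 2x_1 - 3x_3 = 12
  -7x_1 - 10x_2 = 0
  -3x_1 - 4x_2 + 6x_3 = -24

infinitely many solutions

Row-reduce:
R1 ← R1 / (-2).
R2 ← R2 + 7·R1.
R3 ← R3 + 3·R1.
R2 ← R2 / (1/2).
R1 ← R1 − 3/2·R2.
R3 ← R3 − 1/2·R2.
Rank is 2 with 3 unknowns, leaving x_3 free.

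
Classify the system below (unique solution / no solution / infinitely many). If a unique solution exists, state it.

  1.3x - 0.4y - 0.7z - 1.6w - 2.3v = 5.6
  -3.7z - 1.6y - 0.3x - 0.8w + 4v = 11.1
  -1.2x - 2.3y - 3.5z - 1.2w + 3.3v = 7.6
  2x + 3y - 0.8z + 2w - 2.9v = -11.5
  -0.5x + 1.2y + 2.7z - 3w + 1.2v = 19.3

x = 4, y = 0, z = 1, w = -5, v = 3

Row-reduce the augmented matrix:
R1 ← R1 / (13/10).
R2 ← R2 + 3/10·R1.
R3 ← R3 + 6/5·R1.
R4 ← R4 − 2·R1.
R5 ← R5 + 1/2·R1.
R2 ← R2 / (-22/13).
R1 ← R1 + 4/13·R2.
R3 ← R3 + 347/130·R2.
R4 ← R4 − 47/13·R2.
R5 ← R5 − 68/65·R2.
R3 ← R3 / (2139/1100).
R1 ← R1 − 9/55·R3.
R2 ← R2 − 251/110·R3.
R4 ← R4 + 877/110·R3.
R5 ← R5 − 12/275·R3.
R4 ← R4 / (-15514/10695).
R1 ← R1 + 676/713·R4.
R2 ← R2 − 3568/2139·R4.
R3 ← R3 + 916/2139·R4.
R5 ← R5 + 15399/3565·R4.
R5 ← R5 / (1203223/38785).
R1 ← R1 − 65309/15514·R5.
R2 ← R2 + 124159/15514·R5.
R3 ← R3 − 9517/15514·R5.
R4 ← R4 − 102241/15514·R5.
Reading off the reduced rows gives x = 4, y = 0, z = 1, w = -5, v = 3.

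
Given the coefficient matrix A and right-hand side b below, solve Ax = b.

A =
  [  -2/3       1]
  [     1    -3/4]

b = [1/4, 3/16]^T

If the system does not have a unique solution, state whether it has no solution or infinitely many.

From equation 1: x_2 = 1/4 + 2/3·x_1.
Substitute into equation 2 and solve: x_1 = 3/4.
Then x_2 = 3/4.

x_1 = 3/4, x_2 = 3/4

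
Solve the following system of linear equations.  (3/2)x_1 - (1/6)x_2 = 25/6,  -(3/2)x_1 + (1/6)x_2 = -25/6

Row-reduce:
R1 ← R1 / (3/2).
R2 ← R2 + 3/2·R1.
Rank is 1 with 2 unknowns, leaving x_2 free.

infinitely many solutions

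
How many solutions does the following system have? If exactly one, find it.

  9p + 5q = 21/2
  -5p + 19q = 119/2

p = -1/2, q = 3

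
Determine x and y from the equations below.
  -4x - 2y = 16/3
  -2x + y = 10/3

x = -3/2, y = 1/3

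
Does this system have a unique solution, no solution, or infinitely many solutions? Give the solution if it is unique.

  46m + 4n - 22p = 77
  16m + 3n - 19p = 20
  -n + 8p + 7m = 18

no solution

Row-reduce:
R1 ← R1 / (46).
R2 ← R2 − 16·R1.
R3 ← R3 − 7·R1.
R2 ← R2 / (37/23).
R1 ← R1 − 2/23·R2.
R3 ← R3 + 37/23·R2.
Row 3 reduces to 0 = -1/2, a contradiction. The system is inconsistent.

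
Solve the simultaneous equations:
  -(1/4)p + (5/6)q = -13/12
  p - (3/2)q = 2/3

p = -7/3, q = -2

From equation 2: p = 2/3 + 3/2·q.
Substitute into equation 1 and solve: q = -2.
Then p = -7/3.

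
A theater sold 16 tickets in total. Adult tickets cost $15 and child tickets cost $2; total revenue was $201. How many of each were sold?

adult tickets: 13, child tickets: 3

Let a = adult tickets, c = child tickets.
  a + c = 16
  2c + 15a = 201
Row-reduce the augmented matrix:
R2 ← R2 − 15·R1.
R2 ← R2 / (-13).
R1 ← R1 − 1·R2.
Reading off the reduced rows gives a = 13, c = 3.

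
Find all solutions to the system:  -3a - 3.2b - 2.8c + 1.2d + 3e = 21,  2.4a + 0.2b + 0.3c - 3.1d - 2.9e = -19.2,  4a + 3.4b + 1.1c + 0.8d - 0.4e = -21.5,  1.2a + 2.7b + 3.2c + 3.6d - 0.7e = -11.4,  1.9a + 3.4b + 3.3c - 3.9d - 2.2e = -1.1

Row-reduce the augmented matrix:
R1 ← R1 / (-3).
R2 ← R2 − 12/5·R1.
R3 ← R3 − 4·R1.
R4 ← R4 − 6/5·R1.
R5 ← R5 − 19/10·R1.
R2 ← R2 / (-59/25).
R1 ← R1 − 16/15·R2.
R3 ← R3 + 13/15·R2.
R4 ← R4 − 71/50·R2.
R5 ← R5 − 103/75·R2.
R3 ← R3 / (-340/177).
R1 ← R1 − 10/177·R3.
R2 ← R2 − 97/118·R3.
R4 ← R4 − 1077/1180·R3.
R5 ← R5 − 352/885·R3.
R4 ← R4 / (292817/68000).
R1 ← R1 + 433/340·R4.
R2 ← R2 − 15437/6800·R4.
R3 ← R3 + 5639/3400·R4.
R5 ← R5 + 7917/2125·R4.
R5 ← R5 / (80324/41831).
R1 ← R1 + 153471/292817·R5.
R2 ← R2 − 227891/292817·R5.
R3 ← R3 + 351550/292817·R5.
R4 ← R4 − 135791/292817·R5.
Reading off the reduced rows gives a = -5, b = 0, c = 3, d = -3, e = 6.

a = -5, b = 0, c = 3, d = -3, e = 6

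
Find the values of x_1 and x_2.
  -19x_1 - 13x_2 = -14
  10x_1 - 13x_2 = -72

Row-reduce the augmented matrix:
R1 ← R1 / (-19).
R2 ← R2 − 10·R1.
R2 ← R2 / (-377/19).
R1 ← R1 − 13/19·R2.
Reading off the reduced rows gives x_1 = -2, x_2 = 4.

x_1 = -2, x_2 = 4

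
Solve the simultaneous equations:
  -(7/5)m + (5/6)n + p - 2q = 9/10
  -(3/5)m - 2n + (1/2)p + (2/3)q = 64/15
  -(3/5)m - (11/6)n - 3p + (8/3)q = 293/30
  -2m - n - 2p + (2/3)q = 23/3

Row-reduce:
R1 ← R1 / (-7/5).
R2 ← R2 + 3/5·R1.
R3 ← R3 + 3/5·R1.
R4 ← R4 + 2·R1.
R2 ← R2 / (-33/14).
R1 ← R1 + 25/42·R2.
R3 ← R3 + 46/21·R2.
R4 ← R4 + 46/21·R2.
R3 ← R3 / (-346/99).
R1 ← R1 + 145/198·R3.
R2 ← R2 + 1/33·R3.
R4 ← R4 + 346/99·R3.
Row 4 reduces to 0 = -3, a contradiction. The system is inconsistent.

no solution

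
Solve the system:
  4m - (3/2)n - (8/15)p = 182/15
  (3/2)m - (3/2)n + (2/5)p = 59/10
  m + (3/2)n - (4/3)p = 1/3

Row-reduce:
R1 ← R1 / (4).
R2 ← R2 − 3/2·R1.
R3 ← R3 − 1·R1.
R2 ← R2 / (-15/16).
R1 ← R1 + 3/8·R2.
R3 ← R3 − 15/8·R2.
Rank is 2 with 3 unknowns, leaving p free.

infinitely many solutions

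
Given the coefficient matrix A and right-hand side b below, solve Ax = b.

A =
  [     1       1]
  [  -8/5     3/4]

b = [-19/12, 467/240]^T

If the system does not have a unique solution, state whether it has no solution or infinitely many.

x_1 = -4/3, x_2 = -1/4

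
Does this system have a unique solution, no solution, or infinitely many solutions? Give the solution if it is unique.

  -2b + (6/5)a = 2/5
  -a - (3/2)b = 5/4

a = -1/2, b = -1/2

Row-reduce the augmented matrix:
R1 ← R1 / (6/5).
R2 ← R2 + 1·R1.
R2 ← R2 / (-19/6).
R1 ← R1 + 5/3·R2.
Reading off the reduced rows gives a = -1/2, b = -1/2.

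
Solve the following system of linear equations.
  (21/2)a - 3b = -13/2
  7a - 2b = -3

no solution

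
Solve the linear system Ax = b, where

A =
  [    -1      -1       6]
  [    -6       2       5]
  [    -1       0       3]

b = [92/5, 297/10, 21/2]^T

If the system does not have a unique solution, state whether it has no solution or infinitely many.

Row-reduce the augmented matrix:
R1 ← R1 / (-1).
R2 ← R2 + 6·R1.
R3 ← R3 + 1·R1.
R2 ← R2 / (8).
R1 ← R1 − 1·R2.
R3 ← R3 − 1·R2.
R3 ← R3 / (7/8).
R1 ← R1 + 17/8·R3.
R2 ← R2 + 31/8·R3.
Reading off the reduced rows gives x_1 = -3, x_2 = -2/5, x_3 = 5/2.

x_1 = -3, x_2 = -2/5, x_3 = 5/2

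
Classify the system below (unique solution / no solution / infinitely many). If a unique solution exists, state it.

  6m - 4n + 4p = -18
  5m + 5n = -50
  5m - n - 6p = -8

m = -5, n = -5, p = -2

Row-reduce the augmented matrix:
R1 ← R1 / (6).
R2 ← R2 − 5·R1.
R3 ← R3 − 5·R1.
R2 ← R2 / (25/3).
R1 ← R1 + 2/3·R2.
R3 ← R3 − 7/3·R2.
R3 ← R3 / (-42/5).
R1 ← R1 − 2/5·R3.
R2 ← R2 + 2/5·R3.
Reading off the reduced rows gives m = -5, n = -5, p = -2.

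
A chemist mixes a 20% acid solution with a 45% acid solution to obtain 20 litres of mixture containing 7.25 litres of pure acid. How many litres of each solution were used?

litres of solution A: 7, litres of solution B: 13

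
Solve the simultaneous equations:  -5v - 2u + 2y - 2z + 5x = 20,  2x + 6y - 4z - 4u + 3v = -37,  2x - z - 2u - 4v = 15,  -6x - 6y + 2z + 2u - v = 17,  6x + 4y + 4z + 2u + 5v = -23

Row-reduce the augmented matrix:
R1 ← R1 / (5).
R2 ← R2 − 2·R1.
R3 ← R3 − 2·R1.
R4 ← R4 + 6·R1.
R5 ← R5 − 6·R1.
R2 ← R2 / (26/5).
R1 ← R1 − 2/5·R2.
R3 ← R3 + 4/5·R2.
R4 ← R4 + 18/5·R2.
R5 ← R5 − 8/5·R2.
R3 ← R3 / (-9/13).
R1 ← R1 + 2/13·R3.
R2 ← R2 + 8/13·R3.
R4 ← R4 + 34/13·R3.
R5 ← R5 − 96/13·R3.
R4 ← R4 / (34/9).
R1 ← R1 − 2/9·R4.
R2 ← R2 − 8/9·R4.
R3 ← R3 − 22/9·R4.
R5 ← R5 + 38/3·R4.
R5 ← R5 / (1/17).
R1 ← R1 + 20/17·R5.
R2 ← R2 − 61/34·R5.
R3 ← R3 − 18/17·R5.
R4 ← R4 − 5/17·R5.
Reading off the reduced rows gives x = 1, y = -2, z = -1, u = 4, v = -5.

x = 1, y = -2, z = -1, u = 4, v = -5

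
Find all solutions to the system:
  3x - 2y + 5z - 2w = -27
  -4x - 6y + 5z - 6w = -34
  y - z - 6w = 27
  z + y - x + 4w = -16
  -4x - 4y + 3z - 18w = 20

x = 1, y = 3, z = -6, w = -3

Row-reduce the augmented matrix:
R1 ← R1 / (3).
R2 ← R2 + 4·R1.
R4 ← R4 + 1·R1.
R5 ← R5 + 4·R1.
R2 ← R2 / (-26/3).
R1 ← R1 + 2/3·R2.
R3 ← R3 − 1·R2.
R4 ← R4 − 1/3·R2.
R5 ← R5 + 20/3·R2.
R3 ← R3 / (9/26).
R1 ← R1 − 10/13·R3.
R2 ← R2 + 35/26·R3.
R4 ← R4 − 81/26·R3.
R5 ← R5 − 9/13·R3.
R4 ← R4 / (66).
R1 ← R1 − 140/9·R4.
R2 ← R2 + 236/9·R4.
R3 ← R3 + 182/9·R4.
R5 reduces to 0 = 0, so the extra equation is consistent.
Reading off the reduced rows gives x = 1, y = 3, z = -6, w = -3.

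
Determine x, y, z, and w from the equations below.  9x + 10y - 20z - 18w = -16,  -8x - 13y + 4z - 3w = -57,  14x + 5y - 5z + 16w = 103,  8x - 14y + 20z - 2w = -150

x = -2, y = 3, z = -4, w = 6

Row-reduce the augmented matrix:
R1 ← R1 / (9).
R2 ← R2 + 8·R1.
R3 ← R3 − 14·R1.
R4 ← R4 − 8·R1.
R2 ← R2 / (-37/9).
R1 ← R1 − 10/9·R2.
R3 ← R3 + 95/9·R2.
R4 ← R4 + 206/9·R2.
R3 ← R3 / (2275/37).
R1 ← R1 + 220/37·R3.
R2 ← R2 − 124/37·R3.
R4 ← R4 − 4236/37·R3.
R4 ← R4 / (-120524/2275).
R1 ← R1 − 836/455·R4.
R2 ← R2 + 991/2275·R4.
R3 ← R3 − 3433/2275·R4.
Reading off the reduced rows gives x = -2, y = 3, z = -4, w = 6.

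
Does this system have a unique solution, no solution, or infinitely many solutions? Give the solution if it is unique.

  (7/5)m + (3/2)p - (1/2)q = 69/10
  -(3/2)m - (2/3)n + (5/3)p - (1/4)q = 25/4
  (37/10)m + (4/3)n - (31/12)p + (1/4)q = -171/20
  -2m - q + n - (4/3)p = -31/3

no solution

Row-reduce:
R1 ← R1 / (7/5).
R2 ← R2 + 3/2·R1.
R3 ← R3 − 37/10·R1.
R4 ← R4 + 2·R1.
R2 ← R2 / (-2/3).
R3 ← R3 − 4/3·R2.
R4 ← R4 − 1·R2.
Swap R3 and R4.
R3 ← R3 / (961/168).
R1 ← R1 − 15/14·R3.
R2 ← R2 + 275/56·R3.
Row 4 reduces to 0 = 1/2, a contradiction. The system is inconsistent.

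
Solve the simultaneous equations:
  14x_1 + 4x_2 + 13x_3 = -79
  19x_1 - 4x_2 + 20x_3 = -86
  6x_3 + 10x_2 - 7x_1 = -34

x_1 = -2, x_2 = -3, x_3 = -3

Row-reduce the augmented matrix:
R1 ← R1 / (14).
R2 ← R2 − 19·R1.
R3 ← R3 + 7·R1.
R2 ← R2 / (-66/7).
R1 ← R1 − 2/7·R2.
R3 ← R3 − 12·R2.
R3 ← R3 / (31/2).
R1 ← R1 − 1·R3.
R2 ← R2 + 1/4·R3.
Reading off the reduced rows gives x_1 = -2, x_2 = -3, x_3 = -3.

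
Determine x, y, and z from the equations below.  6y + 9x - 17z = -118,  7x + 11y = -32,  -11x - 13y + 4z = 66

Row-reduce the augmented matrix:
R1 ← R1 / (9).
R2 ← R2 − 7·R1.
R3 ← R3 + 11·R1.
R2 ← R2 / (19/3).
R1 ← R1 − 2/3·R2.
R3 ← R3 + 17/3·R2.
R3 ← R3 / (-94/19).
R1 ← R1 + 187/57·R3.
R2 ← R2 − 119/57·R3.
Reading off the reduced rows gives x = -3, y = -1, z = 5.

x = -3, y = -1, z = 5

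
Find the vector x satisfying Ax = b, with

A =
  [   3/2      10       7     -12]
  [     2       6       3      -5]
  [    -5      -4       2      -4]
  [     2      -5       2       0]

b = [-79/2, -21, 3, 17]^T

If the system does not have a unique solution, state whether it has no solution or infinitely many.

no solution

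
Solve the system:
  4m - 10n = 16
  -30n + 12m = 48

Row-reduce:
R1 ← R1 / (4).
R2 ← R2 − 12·R1.
Rank is 1 with 2 unknowns, leaving n free.

infinitely many solutions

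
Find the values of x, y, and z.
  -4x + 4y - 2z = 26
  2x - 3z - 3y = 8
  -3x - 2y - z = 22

Row-reduce the augmented matrix:
R1 ← R1 / (-4).
R2 ← R2 − 2·R1.
R3 ← R3 + 3·R1.
R2 ← R2 / (-1).
R1 ← R1 + 1·R2.
R3 ← R3 + 5·R2.
R3 ← R3 / (41/2).
R1 ← R1 − 9/2·R3.
R2 ← R2 − 4·R3.
Reading off the reduced rows gives x = -5, y = -1, z = -5.

x = -5, y = -1, z = -5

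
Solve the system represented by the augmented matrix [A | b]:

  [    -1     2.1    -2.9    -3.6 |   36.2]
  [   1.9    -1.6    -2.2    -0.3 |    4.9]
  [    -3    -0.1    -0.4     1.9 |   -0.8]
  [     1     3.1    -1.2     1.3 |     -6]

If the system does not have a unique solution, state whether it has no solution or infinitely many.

Row-reduce the augmented matrix:
R1 ← R1 / (-1).
R2 ← R2 − 19/10·R1.
R3 ← R3 + 3·R1.
R4 ← R4 − 1·R1.
R2 ← R2 / (239/100).
R1 ← R1 + 21/10·R2.
R3 ← R3 + 32/5·R2.
R4 ← R4 − 26/5·R2.
R3 ← R3 / (-29507/2390).
R1 ← R1 + 926/239·R3.
R2 ← R2 + 771/239·R3.
R4 ← R4 − 30293/2390·R3.
R4 ← R4 / (980231/147535).
R1 ← R1 + 19445/29507·R4.
R2 ← R2 + 38655/29507·R4.
R3 ← R3 − 15343/29507·R4.
Reading off the reduced rows gives x_1 = -3, x_2 = 0, x_3 = -4, x_4 = -6.

x_1 = -3, x_2 = 0, x_3 = -4, x_4 = -6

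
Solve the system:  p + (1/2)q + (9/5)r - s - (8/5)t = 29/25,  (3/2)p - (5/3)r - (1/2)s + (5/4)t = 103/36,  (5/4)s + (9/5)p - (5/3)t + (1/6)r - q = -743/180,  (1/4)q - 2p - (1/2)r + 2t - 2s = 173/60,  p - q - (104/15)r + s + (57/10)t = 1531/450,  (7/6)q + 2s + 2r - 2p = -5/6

p = 1/2, q = 3, r = -2/3, s = -1, t = 2/5

Row-reduce the augmented matrix:
R2 ← R2 − 3/2·R1.
R3 ← R3 − 9/5·R1.
R4 ← R4 + 2·R1.
R5 ← R5 − 1·R1.
R6 ← R6 + 2·R1.
R2 ← R2 / (-3/4).
R1 ← R1 − 1/2·R2.
R3 ← R3 + 19/10·R2.
R4 ← R4 − 5/4·R2.
R5 ← R5 + 3/2·R2.
R6 ← R6 − 13/6·R2.
R3 ← R3 / (719/90).
R1 ← R1 + 10/9·R3.
R2 ← R2 − 262/45·R3.
R4 ← R4 + 188/45·R3.
R6 ← R6 + 947/135·R3.
R4 ← R4 / (-7417/3595).
R1 ← R1 + 188/719·R4.
R2 ← R2 + 6147/3595·R4.
R3 ← R3 − 93/1438·R4.
R6 ← R6 − 24033/7190·R4.
Swap R5 and R6.
R5 ← R5 / (745519/534024).
R1 ← R1 + 5495/14834·R5.
R2 ← R2 − 37601/89004·R5.
R3 ← R3 + 58397/59336·R5.
R4 ← R4 + 29435/89004·R5.
R6 reduces to 0 = 0, so the extra equation is consistent.
Reading off the reduced rows gives p = 1/2, q = 3, r = -2/3, s = -1, t = 2/5.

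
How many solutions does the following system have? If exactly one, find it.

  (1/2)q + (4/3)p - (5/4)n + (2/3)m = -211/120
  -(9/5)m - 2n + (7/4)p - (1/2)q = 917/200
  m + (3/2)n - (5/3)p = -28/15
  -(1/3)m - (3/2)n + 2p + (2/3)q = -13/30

Row-reduce the augmented matrix:
R1 ← R1 / (2/3).
R2 ← R2 + 9/5·R1.
R3 ← R3 − 1·R1.
R4 ← R4 + 1/3·R1.
R2 ← R2 / (-43/8).
R1 ← R1 + 15/8·R2.
R3 ← R3 − 27/8·R2.
R4 ← R4 + 17/8·R2.
R3 ← R3 / (-793/2580).
R1 ← R1 − 23/172·R3.
R2 ← R2 + 214/215·R3.
R4 ← R4 − 1423/2580·R3.
R4 ← R4 / (458/2379).
R1 ← R1 − 285/793·R4.
R2 ← R2 − 430/793·R4.
R3 ← R3 − 558/793·R4.
Reading off the reduced rows gives m = -11/5, n = -2, p = -2, q = -1/4.

m = -11/5, n = -2, p = -2, q = -1/4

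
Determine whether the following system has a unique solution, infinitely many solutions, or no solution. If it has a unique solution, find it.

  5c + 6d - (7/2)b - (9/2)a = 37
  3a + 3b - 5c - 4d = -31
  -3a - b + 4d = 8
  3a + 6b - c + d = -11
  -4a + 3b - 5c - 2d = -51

Row-reduce:
R1 ← R1 / (-9/2).
R2 ← R2 − 3·R1.
R3 ← R3 + 3·R1.
R4 ← R4 − 3·R1.
R5 ← R5 + 4·R1.
R2 ← R2 / (2/3).
R1 ← R1 − 7/9·R2.
R3 ← R3 − 4/3·R2.
R4 ← R4 − 11/3·R2.
R5 ← R5 − 55/9·R2.
Swap R3 and R4.
R3 ← R3 / (23/2).
R1 ← R1 − 5/6·R3.
R2 ← R2 + 5/2·R3.
R5 ← R5 − 35/6·R3.
Swap R4 and R5.
R4 ← R4 / (-227/23).
R1 ← R1 + 39/23·R4.
R2 ← R2 − 25/23·R4.
R3 ← R3 − 10/23·R4.
Row 5 reduces to 0 = -4, a contradiction. The system is inconsistent.

no solution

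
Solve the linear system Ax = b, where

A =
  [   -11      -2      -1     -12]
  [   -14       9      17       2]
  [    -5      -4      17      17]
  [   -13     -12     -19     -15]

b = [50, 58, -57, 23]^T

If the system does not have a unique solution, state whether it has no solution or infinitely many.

x_1 = -2, x_2 = 4, x_3 = 0, x_4 = -3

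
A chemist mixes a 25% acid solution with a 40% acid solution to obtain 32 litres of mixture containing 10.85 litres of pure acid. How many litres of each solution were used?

Let a = litres of solution A, b = litres of solution B.
  a + b = 32
  (1/4)a + (2/5)b = 217/20
Row-reduce the augmented matrix:
R2 ← R2 − 1/4·R1.
R2 ← R2 / (3/20).
R1 ← R1 − 1·R2.
Reading off the reduced rows gives a = 13, b = 19.

litres of solution A: 13, litres of solution B: 19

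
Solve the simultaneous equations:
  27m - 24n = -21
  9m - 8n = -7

infinitely many solutions

Row-reduce:
R1 ← R1 / (27).
R2 ← R2 − 9·R1.
Rank is 1 with 2 unknowns, leaving n free.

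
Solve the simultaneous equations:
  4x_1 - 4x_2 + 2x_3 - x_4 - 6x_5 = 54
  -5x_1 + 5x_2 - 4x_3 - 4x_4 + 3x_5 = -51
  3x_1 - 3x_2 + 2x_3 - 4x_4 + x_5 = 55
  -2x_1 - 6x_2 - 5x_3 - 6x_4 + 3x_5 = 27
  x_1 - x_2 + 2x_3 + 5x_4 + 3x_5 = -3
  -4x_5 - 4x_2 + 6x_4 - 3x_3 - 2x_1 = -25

Row-reduce the augmented matrix:
R1 ← R1 / (4).
R2 ← R2 + 5·R1.
R3 ← R3 − 3·R1.
R4 ← R4 + 2·R1.
R5 ← R5 − 1·R1.
R6 ← R6 + 2·R1.
Swap R2 and R4.
R2 ← R2 / (-8).
R1 ← R1 + 1·R2.
R6 ← R6 + 6·R2.
R3 ← R3 / (1/2).
R1 ← R1 − 1·R3.
R2 ← R2 − 1/2·R3.
R4 ← R4 + 3/2·R3.
R5 ← R5 − 3/2·R3.
R6 ← R6 − 1·R3.
R4 ← R4 / (-15).
R1 ← R1 − 113/16·R4.
R2 ← R2 − 65/16·R4.
R3 ← R3 + 13/2·R4.
R5 ← R5 − 15·R4.
R6 ← R6 − 135/8·R4.
Swap R5 and R6.
R5 ← R5 / (-9/2).
R1 ← R1 + 137/20·R5.
R2 ← R2 + 9/4·R5.
R3 ← R3 − 29/5·R5.
R4 ← R4 + 4/5·R5.
R6 reduces to 0 = 0, so the extra equation is consistent.
Reading off the reduced rows gives x_1 = 6, x_2 = -5, x_3 = 3, x_4 = -4, x_5 = 0.

x_1 = 6, x_2 = -5, x_3 = 3, x_4 = -4, x_5 = 0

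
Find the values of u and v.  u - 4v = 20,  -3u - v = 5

u = 0, v = -5

Row-reduce the augmented matrix:
R2 ← R2 + 3·R1.
R2 ← R2 / (-13).
R1 ← R1 + 4·R2.
Reading off the reduced rows gives u = 0, v = -5.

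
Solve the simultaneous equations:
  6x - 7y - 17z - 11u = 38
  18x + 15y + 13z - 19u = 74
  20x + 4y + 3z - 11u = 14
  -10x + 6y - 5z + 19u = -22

x = -2, y = 4, z = -2, u = -4

Row-reduce the augmented matrix:
R1 ← R1 / (6).
R2 ← R2 − 18·R1.
R3 ← R3 − 20·R1.
R4 ← R4 + 10·R1.
R2 ← R2 / (36).
R1 ← R1 + 7/6·R2.
R3 ← R3 − 82/3·R2.
R4 ← R4 + 17/3·R2.
R3 ← R3 / (299/27).
R1 ← R1 + 41/54·R3.
R2 ← R2 − 16/9·R3.
R4 ← R4 + 628/27·R3.
R4 ← R4 / (20603/598).
R1 ← R1 + 417/1196·R4.
R2 ← R2 + 1211/598·R4.
R3 ← R3 − 406/299·R4.
Reading off the reduced rows gives x = -2, y = 4, z = -2, u = -4.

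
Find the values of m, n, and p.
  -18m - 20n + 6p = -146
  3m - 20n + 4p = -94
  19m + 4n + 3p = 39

m = 2, n = 4, p = -5

Row-reduce the augmented matrix:
R1 ← R1 / (-18).
R2 ← R2 − 3·R1.
R3 ← R3 − 19·R1.
R2 ← R2 / (-70/3).
R1 ← R1 − 10/9·R2.
R3 ← R3 + 154/9·R2.
R3 ← R3 / (17/3).
R1 ← R1 + 2/21·R3.
R2 ← R2 + 3/14·R3.
Reading off the reduced rows gives m = 2, n = 4, p = -5.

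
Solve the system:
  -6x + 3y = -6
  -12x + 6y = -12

Row-reduce:
R1 ← R1 / (-6).
R2 ← R2 + 12·R1.
Rank is 1 with 2 unknowns, leaving y free.

infinitely many solutions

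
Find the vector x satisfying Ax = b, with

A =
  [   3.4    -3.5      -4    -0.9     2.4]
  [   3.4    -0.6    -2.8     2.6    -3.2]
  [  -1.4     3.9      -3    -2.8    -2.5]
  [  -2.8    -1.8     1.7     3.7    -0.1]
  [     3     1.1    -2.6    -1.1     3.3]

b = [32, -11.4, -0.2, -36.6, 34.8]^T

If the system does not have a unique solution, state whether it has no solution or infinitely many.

Row-reduce the augmented matrix:
R1 ← R1 / (17/5).
R2 ← R2 − 17/5·R1.
R3 ← R3 + 7/5·R1.
R4 ← R4 + 14/5·R1.
R5 ← R5 − 3·R1.
R2 ← R2 / (29/10).
R1 ← R1 + 35/34·R2.
R3 ← R3 − 209/85·R2.
R4 ← R4 + 398/85·R2.
R5 ← R5 − 356/85·R2.
R3 ← R3 / (-13963/2465).
R1 ← R1 + 370/493·R3.
R2 ← R2 − 12/29·R3.
R4 ← R4 − 1693/4930·R3.
R5 ← R5 + 1981/2465·R3.
R4 ← R4 / (2300493/279260).
R1 ← R1 − 25007/13963·R4.
R2 ← R2 − 10591/13963·R4.
R3 ← R3 − 30261/27926·R4.
R5 ← R5 + 626911/139630·R4.
R5 ← R5 / (115312201/23004930).
R1 ← R1 + 450002/2300493·R5.
R2 ← R2 + 2422267/2300493·R5.
R3 ← R3 − 264860/766831·R5.
R4 ← R4 + 1946195/2300493·R5.
Reading off the reduced rows gives x_1 = 5, x_2 = 0, x_3 = 0, x_4 = -6, x_5 = 4.

x_1 = 5, x_2 = 0, x_3 = 0, x_4 = -6, x_5 = 4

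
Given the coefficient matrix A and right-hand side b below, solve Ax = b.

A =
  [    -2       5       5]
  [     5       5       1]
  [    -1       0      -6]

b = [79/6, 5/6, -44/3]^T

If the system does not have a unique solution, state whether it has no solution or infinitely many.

x_1 = -1/3, x_2 = 0, x_3 = 5/2

Row-reduce the augmented matrix:
R1 ← R1 / (-2).
R2 ← R2 − 5·R1.
R3 ← R3 + 1·R1.
R2 ← R2 / (35/2).
R1 ← R1 + 5/2·R2.
R3 ← R3 + 5/2·R2.
R3 ← R3 / (-46/7).
R1 ← R1 + 4/7·R3.
R2 ← R2 − 27/35·R3.
Reading off the reduced rows gives x_1 = -1/3, x_2 = 0, x_3 = 5/2.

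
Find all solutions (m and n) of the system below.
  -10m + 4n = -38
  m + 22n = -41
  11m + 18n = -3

m = 3, n = -2

Row-reduce the augmented matrix:
R1 ← R1 / (-10).
R2 ← R2 − 1·R1.
R3 ← R3 − 11·R1.
R2 ← R2 / (112/5).
R1 ← R1 + 2/5·R2.
R3 ← R3 − 112/5·R2.
R3 reduces to 0 = 0, so the extra equation is consistent.
Reading off the reduced rows gives m = 3, n = -2.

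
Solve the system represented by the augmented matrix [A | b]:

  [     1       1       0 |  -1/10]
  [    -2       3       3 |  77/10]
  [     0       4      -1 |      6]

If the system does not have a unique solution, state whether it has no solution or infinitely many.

Row-reduce the augmented matrix:
R2 ← R2 + 2·R1.
R2 ← R2 / (5).
R1 ← R1 − 1·R2.
R3 ← R3 − 4·R2.
R3 ← R3 / (-17/5).
R1 ← R1 + 3/5·R3.
R2 ← R2 − 3/5·R3.
Reading off the reduced rows gives x_1 = -8/5, x_2 = 3/2, x_3 = 0.

x_1 = -8/5, x_2 = 3/2, x_3 = 0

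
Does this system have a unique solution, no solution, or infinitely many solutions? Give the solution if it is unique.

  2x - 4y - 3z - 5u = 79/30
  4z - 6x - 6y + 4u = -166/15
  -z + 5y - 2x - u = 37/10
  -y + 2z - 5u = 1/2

Row-reduce the augmented matrix:
R1 ← R1 / (2).
R2 ← R2 + 6·R1.
R3 ← R3 + 2·R1.
R2 ← R2 / (-18).
R1 ← R1 + 2·R2.
R3 ← R3 − 1·R2.
R4 ← R4 + 1·R2.
R3 ← R3 / (-77/18).
R1 ← R1 + 17/18·R3.
R2 ← R2 − 5/18·R3.
R4 ← R4 − 41/18·R3.
R4 ← R4 / (-87/11).
R1 ← R1 − 2/11·R4.
R2 ← R2 − 2/11·R4.
R3 ← R3 − 17/11·R4.
Reading off the reduced rows gives x = 2/5, y = 2/3, z = -2/3, u = -1/2.

x = 2/5, y = 2/3, z = -2/3, u = -1/2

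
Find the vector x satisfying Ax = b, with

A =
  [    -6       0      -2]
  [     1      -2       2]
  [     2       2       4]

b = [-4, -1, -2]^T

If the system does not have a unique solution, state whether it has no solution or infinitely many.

x_1 = 1, x_2 = 0, x_3 = -1

Row-reduce the augmented matrix:
R1 ← R1 / (-6).
R2 ← R2 − 1·R1.
R3 ← R3 − 2·R1.
R2 ← R2 / (-2).
R3 ← R3 − 2·R2.
R3 ← R3 / (5).
R1 ← R1 − 1/3·R3.
R2 ← R2 + 5/6·R3.
Reading off the reduced rows gives x_1 = 1, x_2 = 0, x_3 = -1.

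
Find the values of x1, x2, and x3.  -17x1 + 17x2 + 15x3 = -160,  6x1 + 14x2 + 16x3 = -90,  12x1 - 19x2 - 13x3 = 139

x1 = 3, x2 = -2, x3 = -5

Row-reduce the augmented matrix:
R1 ← R1 / (-17).
R2 ← R2 − 6·R1.
R3 ← R3 − 12·R1.
R2 ← R2 / (20).
R1 ← R1 + 1·R2.
R3 ← R3 + 7·R2.
R3 ← R3 / (857/170).
R1 ← R1 − 31/170·R3.
R2 ← R2 − 181/170·R3.
Reading off the reduced rows gives x1 = 3, x2 = -2, x3 = -5.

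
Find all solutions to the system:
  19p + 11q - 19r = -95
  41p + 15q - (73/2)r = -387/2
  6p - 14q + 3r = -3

no solution

Row-reduce:
R1 ← R1 / (19).
R2 ← R2 − 41·R1.
R3 ← R3 − 6·R1.
R2 ← R2 / (-166/19).
R1 ← R1 − 11/19·R2.
R3 ← R3 + 332/19·R2.
Row 3 reduces to 0 = 4, a contradiction. The system is inconsistent.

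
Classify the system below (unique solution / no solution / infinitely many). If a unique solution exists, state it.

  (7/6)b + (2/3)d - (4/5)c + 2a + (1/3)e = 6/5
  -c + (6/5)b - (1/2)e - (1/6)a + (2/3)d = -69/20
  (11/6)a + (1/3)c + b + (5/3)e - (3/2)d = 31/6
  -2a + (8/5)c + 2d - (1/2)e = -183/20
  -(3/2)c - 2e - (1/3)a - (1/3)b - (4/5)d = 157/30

Row-reduce the augmented matrix:
R1 ← R1 / (2).
R2 ← R2 + 1/6·R1.
R3 ← R3 − 11/6·R1.
R4 ← R4 + 2·R1.
R5 ← R5 + 1/3·R1.
R2 ← R2 / (467/360).
R1 ← R1 − 7/12·R2.
R3 ← R3 + 5/72·R2.
R4 ← R4 − 7/6·R2.
R5 ← R5 + 5/36·R2.
R3 ← R3 / (7072/7005).
R1 ← R1 − 186/2335·R3.
R2 ← R2 + 384/467·R3.
R4 ← R4 − 4108/2335·R3.
R5 ← R5 + 8161/4670·R3.
R4 ← R4 / (1531/272).
R1 ← R1 − 1217/7072·R4.
R2 ← R2 + 250/221·R4.
R3 ← R3 + 29035/14144·R4.
R5 ← R5 + 593897/141440·R4.
R5 ← R5 / (-5860043/4776720).
R1 ← R1 − 26821/79612·R5.
R2 ← R2 − 6130/19903·R5.
R3 ← R3 − 90485/159224·R5.
R4 ← R4 + 563/1531·R5.
Reading off the reduced rows gives a = 3, b = -1, c = 1, d = -3, e = -5/2.

a = 3, b = -1, c = 1, d = -3, e = -5/2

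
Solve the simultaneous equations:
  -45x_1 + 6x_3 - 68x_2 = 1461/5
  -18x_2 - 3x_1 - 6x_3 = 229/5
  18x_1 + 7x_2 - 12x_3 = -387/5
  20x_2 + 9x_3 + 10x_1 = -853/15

x_1 = -5/3, x_2 = -3, x_3 = 11/5

Row-reduce the augmented matrix:
R1 ← R1 / (-45).
R2 ← R2 + 3·R1.
R3 ← R3 − 18·R1.
R4 ← R4 − 10·R1.
R2 ← R2 / (-202/15).
R1 ← R1 − 68/45·R2.
R3 ← R3 + 101/5·R2.
R4 ← R4 − 44/9·R2.
Swap R3 and R4.
R3 ← R3 / (809/101).
R1 ← R1 + 86/101·R3.
R2 ← R2 − 48/101·R3.
R4 reduces to 0 = 0, so the extra equation is consistent.
Reading off the reduced rows gives x_1 = -5/3, x_2 = -3, x_3 = 11/5.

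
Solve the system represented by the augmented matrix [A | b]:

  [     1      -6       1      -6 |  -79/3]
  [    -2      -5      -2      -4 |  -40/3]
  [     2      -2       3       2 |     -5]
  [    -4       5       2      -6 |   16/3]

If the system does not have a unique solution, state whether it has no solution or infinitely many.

Row-reduce the augmented matrix:
R2 ← R2 + 2·R1.
R3 ← R3 − 2·R1.
R4 ← R4 + 4·R1.
R2 ← R2 / (-17).
R1 ← R1 + 6·R2.
R3 ← R3 − 10·R2.
R4 ← R4 + 19·R2.
R1 ← R1 − 1·R3.
R4 ← R4 − 6·R3.
R4 ← R4 / (-674/17).
R1 ← R1 + 84/17·R4.
R2 ← R2 − 16/17·R4.
R3 ← R3 − 78/17·R4.
Reading off the reduced rows gives x_1 = -2, x_2 = 2, x_3 = -1/3, x_4 = 2.

x_1 = -2, x_2 = 2, x_3 = -1/3, x_4 = 2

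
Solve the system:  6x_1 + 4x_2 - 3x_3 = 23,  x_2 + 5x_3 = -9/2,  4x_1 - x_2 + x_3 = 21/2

x_1 = 3, x_2 = 1/2, x_3 = -1

Row-reduce the augmented matrix:
R1 ← R1 / (6).
R3 ← R3 − 4·R1.
R1 ← R1 − 2/3·R2.
R3 ← R3 + 11/3·R2.
R3 ← R3 / (64/3).
R1 ← R1 + 23/6·R3.
R2 ← R2 − 5·R3.
Reading off the reduced rows gives x_1 = 3, x_2 = 1/2, x_3 = -1.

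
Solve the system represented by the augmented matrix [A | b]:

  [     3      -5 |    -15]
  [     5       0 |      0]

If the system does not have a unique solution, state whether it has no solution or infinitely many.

Row-reduce the augmented matrix:
R1 ← R1 / (3).
R2 ← R2 − 5·R1.
R2 ← R2 / (25/3).
R1 ← R1 + 5/3·R2.
Reading off the reduced rows gives x_1 = 0, x_2 = 3.

x_1 = 0, x_2 = 3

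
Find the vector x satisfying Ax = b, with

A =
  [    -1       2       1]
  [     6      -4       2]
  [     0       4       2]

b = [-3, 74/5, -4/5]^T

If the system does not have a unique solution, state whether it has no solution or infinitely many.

Row-reduce the augmented matrix:
R1 ← R1 / (-1).
R2 ← R2 − 6·R1.
R2 ← R2 / (8).
R1 ← R1 + 2·R2.
R3 ← R3 − 4·R2.
R3 ← R3 / (-2).
R1 ← R1 − 1·R3.
R2 ← R2 − 1·R3.
Reading off the reduced rows gives x_1 = 13/5, x_2 = 0, x_3 = -2/5.

x_1 = 13/5, x_2 = 0, x_3 = -2/5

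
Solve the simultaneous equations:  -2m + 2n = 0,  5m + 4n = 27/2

m = 3/2, n = 3/2

Row-reduce the augmented matrix:
R1 ← R1 / (-2).
R2 ← R2 − 5·R1.
R2 ← R2 / (9).
R1 ← R1 + 1·R2.
Reading off the reduced rows gives m = 3/2, n = 3/2.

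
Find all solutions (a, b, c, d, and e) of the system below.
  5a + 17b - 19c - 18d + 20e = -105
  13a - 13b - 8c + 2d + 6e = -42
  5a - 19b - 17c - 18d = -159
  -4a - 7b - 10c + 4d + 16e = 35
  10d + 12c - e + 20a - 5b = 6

a = -3, b = 1, c = 1, d = 6, e = 1

Row-reduce the augmented matrix:
R1 ← R1 / (5).
R2 ← R2 − 13·R1.
R3 ← R3 − 5·R1.
R4 ← R4 + 4·R1.
R5 ← R5 − 20·R1.
R2 ← R2 / (-286/5).
R1 ← R1 − 17/5·R2.
R3 ← R3 + 36·R2.
R4 ← R4 − 33/5·R2.
R5 ← R5 + 73·R2.
R3 ← R3 / (-3440/143).
R1 ← R1 + 383/286·R3.
R2 ← R2 + 207/286·R3.
R4 ← R4 + 531/26·R3.
R5 ← R5 − 10057/286·R3.
R4 ← R4 / (18323/860).
R1 ← R1 − 869/860·R4.
R2 ← R2 − 61/860·R4.
R3 ← R3 − 549/430·R4.
R5 ← R5 + 21651/860·R4.
R5 ← R5 / (244641/18323).
R1 ← R1 + 2530/18323·R5.
R2 ← R2 − 8636/18323·R5.
R3 ← R3 + 27782/18323·R5.
R4 ← R4 − 16420/18323·R5.
Reading off the reduced rows gives a = -3, b = 1, c = 1, d = 6, e = 1.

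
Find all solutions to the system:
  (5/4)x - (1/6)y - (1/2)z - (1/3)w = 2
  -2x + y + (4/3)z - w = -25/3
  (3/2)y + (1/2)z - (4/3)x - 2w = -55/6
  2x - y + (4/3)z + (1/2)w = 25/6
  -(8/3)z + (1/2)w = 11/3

Row-reduce:
R1 ← R1 / (5/4).
R2 ← R2 + 2·R1.
R3 ← R3 + 4/3·R1.
R4 ← R4 − 2·R1.
R2 ← R2 / (11/15).
R1 ← R1 + 2/15·R2.
R3 ← R3 − 119/90·R2.
R4 ← R4 + 11/15·R2.
R3 ← R3 / (-197/198).
R1 ← R1 + 10/33·R3.
R2 ← R2 − 8/11·R3.
R4 ← R4 − 8/3·R3.
R5 ← R5 + 8/3·R3.
R4 ← R4 / (235/394).
R1 ← R1 + 132/197·R4.
R2 ← R2 + 353/197·R4.
R3 ← R3 + 81/197·R4.
R5 ← R5 + 235/394·R4.
Row 5 reduces to 0 = -1/2, a contradiction. The system is inconsistent.

no solution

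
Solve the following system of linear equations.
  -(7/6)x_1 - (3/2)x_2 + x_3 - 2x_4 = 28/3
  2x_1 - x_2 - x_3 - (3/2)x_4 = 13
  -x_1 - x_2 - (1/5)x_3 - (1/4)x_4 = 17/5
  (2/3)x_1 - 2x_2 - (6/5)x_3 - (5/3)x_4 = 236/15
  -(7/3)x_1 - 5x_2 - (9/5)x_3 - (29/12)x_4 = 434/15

no solution

Row-reduce:
R1 ← R1 / (-7/6).
R2 ← R2 − 2·R1.
R3 ← R3 + 1·R1.
R4 ← R4 − 2/3·R1.
R5 ← R5 + 7/3·R1.
R2 ← R2 / (-25/7).
R1 ← R1 − 9/7·R2.
R3 ← R3 − 2/7·R2.
R4 ← R4 + 20/7·R2.
R5 ← R5 + 2·R2.
R3 ← R3 / (-1).
R1 ← R1 + 3/5·R3.
R2 ← R2 + 1/5·R3.
R4 ← R4 + 6/5·R3.
R5 ← R5 + 21/5·R3.
R4 ← R4 / (-113/750).
R1 ← R1 + 351/500·R4.
R2 ← R2 − 583/500·R4.
R3 ← R3 + 107/100·R4.
R5 ← R5 + 113/750·R4.
Row 5 reduces to 0 = 3, a contradiction. The system is inconsistent.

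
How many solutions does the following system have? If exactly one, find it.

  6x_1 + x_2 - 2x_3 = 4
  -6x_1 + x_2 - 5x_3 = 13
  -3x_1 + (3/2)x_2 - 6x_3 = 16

no solution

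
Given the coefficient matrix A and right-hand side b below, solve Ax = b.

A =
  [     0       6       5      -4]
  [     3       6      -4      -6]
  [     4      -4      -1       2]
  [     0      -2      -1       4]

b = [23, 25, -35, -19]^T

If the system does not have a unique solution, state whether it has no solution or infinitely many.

x_1 = -5, x_2 = 2, x_3 = -1, x_4 = -4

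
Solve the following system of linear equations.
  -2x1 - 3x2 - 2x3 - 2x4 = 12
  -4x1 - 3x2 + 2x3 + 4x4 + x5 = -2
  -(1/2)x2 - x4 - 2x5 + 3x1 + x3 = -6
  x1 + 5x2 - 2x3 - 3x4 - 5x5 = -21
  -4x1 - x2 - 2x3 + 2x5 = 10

Row-reduce:
R1 ← R1 / (-2).
R2 ← R2 + 4·R1.
R3 ← R3 − 3·R1.
R4 ← R4 − 1·R1.
R5 ← R5 + 4·R1.
R2 ← R2 / (3).
R1 ← R1 − 3/2·R2.
R3 ← R3 + 5·R2.
R4 ← R4 − 7/2·R2.
R5 ← R5 − 5·R2.
R3 ← R3 / (8).
R1 ← R1 + 2·R3.
R2 ← R2 − 2·R3.
R4 ← R4 + 10·R3.
R5 ← R5 + 8·R3.
R4 ← R4 / (-5/3).
R1 ← R1 + 2/3·R4.
R2 ← R2 − 1/3·R4.
R3 ← R3 − 7/6·R4.
Row 5 reduces to 0 = -2, a contradiction. The system is inconsistent.

no solution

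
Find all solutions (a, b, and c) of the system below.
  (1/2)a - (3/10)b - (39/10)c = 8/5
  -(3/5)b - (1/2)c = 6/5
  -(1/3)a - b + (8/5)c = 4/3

infinitely many solutions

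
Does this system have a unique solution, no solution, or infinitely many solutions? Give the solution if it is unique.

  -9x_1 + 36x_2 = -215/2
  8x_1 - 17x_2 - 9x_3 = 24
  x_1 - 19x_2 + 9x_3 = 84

no solution

Row-reduce:
R1 ← R1 / (-9).
R2 ← R2 − 8·R1.
R3 ← R3 − 1·R1.
R2 ← R2 / (15).
R1 ← R1 + 4·R2.
R3 ← R3 + 15·R2.
Row 3 reduces to 0 = 1/2, a contradiction. The system is inconsistent.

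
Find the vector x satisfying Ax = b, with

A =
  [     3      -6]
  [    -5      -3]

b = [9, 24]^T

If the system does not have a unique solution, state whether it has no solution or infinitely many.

x_1 = -3, x_2 = -3

Row-reduce the augmented matrix:
R1 ← R1 / (3).
R2 ← R2 + 5·R1.
R2 ← R2 / (-13).
R1 ← R1 + 2·R2.
Reading off the reduced rows gives x_1 = -3, x_2 = -3.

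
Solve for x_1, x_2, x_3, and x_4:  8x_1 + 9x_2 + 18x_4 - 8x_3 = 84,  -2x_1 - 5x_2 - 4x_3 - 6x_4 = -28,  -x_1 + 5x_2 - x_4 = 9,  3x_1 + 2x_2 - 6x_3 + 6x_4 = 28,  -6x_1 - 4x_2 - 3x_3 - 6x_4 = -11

Row-reduce the augmented matrix:
R1 ← R1 / (8).
R2 ← R2 + 2·R1.
R3 ← R3 + 1·R1.
R4 ← R4 − 3·R1.
R5 ← R5 + 6·R1.
R2 ← R2 / (-11/4).
R1 ← R1 − 9/8·R2.
R3 ← R3 − 49/8·R2.
R4 ← R4 + 11/8·R2.
R5 ← R5 − 11/4·R2.
R3 ← R3 / (-158/11).
R1 ← R1 + 38/11·R3.
R2 ← R2 − 24/11·R3.
R5 ← R5 + 15·R3.
Swap R4 and R5.
R4 ← R4 / (1293/158).
R1 ← R1 − 169/79·R4.
R2 ← R2 − 18/79·R4.
R3 ← R3 − 23/158·R4.
R5 reduces to 0 = 0, so the extra equation is consistent.
Reading off the reduced rows gives x_1 = -4, x_2 = 2, x_3 = -1, x_4 = 5.

x_1 = -4, x_2 = 2, x_3 = -1, x_4 = 5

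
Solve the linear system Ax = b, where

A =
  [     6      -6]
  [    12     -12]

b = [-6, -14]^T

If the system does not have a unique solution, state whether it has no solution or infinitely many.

no solution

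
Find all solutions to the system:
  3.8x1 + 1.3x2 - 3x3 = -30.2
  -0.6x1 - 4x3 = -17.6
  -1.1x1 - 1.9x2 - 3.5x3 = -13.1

Row-reduce the augmented matrix:
R1 ← R1 / (19/5).
R2 ← R2 + 3/5·R1.
R3 ← R3 + 11/10·R1.
R2 ← R2 / (39/190).
R1 ← R1 − 13/38·R2.
R3 ← R3 + 579/380·R2.
R3 ← R3 / (-977/26).
R1 ← R1 − 20/3·R3.
R2 ← R2 + 850/39·R3.
Reading off the reduced rows gives x1 = -4, x2 = 0, x3 = 5.

x1 = -4, x2 = 0, x3 = 5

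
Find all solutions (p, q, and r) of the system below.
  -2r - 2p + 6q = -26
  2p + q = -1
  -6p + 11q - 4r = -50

no solution

Row-reduce:
R1 ← R1 / (-2).
R2 ← R2 − 2·R1.
R3 ← R3 + 6·R1.
R2 ← R2 / (7).
R1 ← R1 + 3·R2.
R3 ← R3 + 7·R2.
Row 3 reduces to 0 = 1, a contradiction. The system is inconsistent.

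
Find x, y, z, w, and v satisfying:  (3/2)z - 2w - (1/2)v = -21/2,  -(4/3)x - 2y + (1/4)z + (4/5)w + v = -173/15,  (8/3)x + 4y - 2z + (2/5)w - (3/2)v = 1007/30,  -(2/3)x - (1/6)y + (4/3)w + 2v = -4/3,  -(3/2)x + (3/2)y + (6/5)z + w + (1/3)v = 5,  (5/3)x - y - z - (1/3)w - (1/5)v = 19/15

Row-reduce the augmented matrix:
Swap R1 and R2.
R1 ← R1 / (-4/3).
R3 ← R3 − 8/3·R1.
R4 ← R4 + 2/3·R1.
R5 ← R5 + 3/2·R1.
R6 ← R6 − 5/3·R1.
Swap R2 and R4.
R2 ← R2 / (5/6).
R1 ← R1 − 3/2·R2.
R5 ← R5 − 15/4·R2.
R6 ← R6 + 7/2·R2.
R3 ← R3 / (-3/2).
R1 ← R1 − 3/80·R3.
R2 ← R2 + 3/20·R3.
R4 ← R4 − 3/2·R3.
R5 ← R5 − 237/160·R3.
R6 ← R6 + 97/80·R3.
Swap R4 and R5.
R4 ← R4 / (-17/8).
R1 ← R1 + 223/100·R4.
R2 ← R2 − 23/25·R4.
R3 ← R3 + 4/3·R4.
R6 ← R6 − 297/100·R4.
Swap R5 and R6.
R5 ← R5 / (-4357/1500).
R1 ← R1 − 2969/750·R5.
R2 ← R2 + 488/375·R5.
R3 ← R3 − 184/45·R5.
R4 ← R4 − 199/60·R5.
R6 reduces to 0 = 0, so the extra equation is consistent.
Reading off the reduced rows gives x = 4, y = 4, z = 0, w = 6, v = -3.

x = 4, y = 4, z = 0, w = 6, v = -3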